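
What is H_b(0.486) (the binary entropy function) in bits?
0.9994 bits

The binary entropy function is:
H(p) = -p log(p) - (1-p) log(1-p)

H(0.486) = -0.486 × log_2(0.486) - 0.514 × log_2(0.514)
H(0.486) = 0.9994 bits

Note: Binary entropy is maximized at p=0.5 (H=1 bit) and minimized at p=0 or p=1 (H=0).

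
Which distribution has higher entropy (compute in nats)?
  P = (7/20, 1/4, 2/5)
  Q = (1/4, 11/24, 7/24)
P

Computing entropies in nats:
H(P) = 1.0805
H(Q) = 1.0635

Distribution P has higher entropy.

Intuition: The distribution closer to uniform (more spread out) has higher entropy.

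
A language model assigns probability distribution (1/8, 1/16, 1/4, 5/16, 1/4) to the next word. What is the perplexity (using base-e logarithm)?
4.4364

Perplexity is e^H (or exp(H) for natural log).

First, H = -Σ p log p = 1.4898 nats
Perplexity = e^1.4898 = 4.4364

Interpretation: The model's uncertainty is equivalent to choosing uniformly among 4.4 options.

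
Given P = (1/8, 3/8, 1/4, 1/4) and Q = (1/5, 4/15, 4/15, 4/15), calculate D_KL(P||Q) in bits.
0.0531 bits

KL divergence: D_KL(P||Q) = Σ p(x) log(p(x)/q(x))

Computing term by term:
  x=0: 1/8 × log_2[(1/8)/(1/5)] = 1/8 × -0.6781 = -0.0848
  x=1: 3/8 × log_2[(3/8)/(4/15)] = 3/8 × 0.4919 = 0.1844
  x=2: 1/4 × log_2[(1/4)/(4/15)] = 1/4 × -0.0931 = -0.0233
  x=3: 1/4 × log_2[(1/4)/(4/15)] = 1/4 × -0.0931 = -0.0233

D_KL(P||Q) = 0.0531 bits

Note: KL divergence is always non-negative and equals 0 iff P = Q.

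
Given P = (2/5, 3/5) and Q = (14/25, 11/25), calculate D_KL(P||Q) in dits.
0.0224 dits

KL divergence: D_KL(P||Q) = Σ p(x) log(p(x)/q(x))

Computing term by term:
  x=0: 2/5 × log_10[(2/5)/(14/25)] = 2/5 × -0.1461 = -0.0585
  x=1: 3/5 × log_10[(3/5)/(11/25)] = 3/5 × 0.1347 = 0.0808

D_KL(P||Q) = 0.0224 dits

Note: KL divergence is always non-negative and equals 0 iff P = Q.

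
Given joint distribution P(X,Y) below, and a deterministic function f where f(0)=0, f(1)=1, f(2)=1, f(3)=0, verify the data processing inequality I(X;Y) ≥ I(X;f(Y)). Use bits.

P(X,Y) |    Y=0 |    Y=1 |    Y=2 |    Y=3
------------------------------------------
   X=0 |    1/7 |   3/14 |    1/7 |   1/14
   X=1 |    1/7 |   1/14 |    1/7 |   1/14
I(X;Y) = 0.0391, I(X;f(Y)) = 0.0113, inequality holds: 0.0391 ≥ 0.0113

Data Processing Inequality: For any Markov chain X → Y → Z, we have I(X;Y) ≥ I(X;Z).

Here Z = f(Y) is a deterministic function of Y, forming X → Y → Z.

Original I(X;Y) = 0.0391 bits

After applying f:
P(X,Z) where Z=f(Y):
- P(X,Z=0) = P(X,Y=0) + P(X,Y=3)
- P(X,Z=1) = P(X,Y=1) + P(X,Y=2)

I(X;Z) = I(X;f(Y)) = 0.0113 bits

Verification: 0.0391 ≥ 0.0113 ✓

Information cannot be created by processing; the function f can only lose information about X.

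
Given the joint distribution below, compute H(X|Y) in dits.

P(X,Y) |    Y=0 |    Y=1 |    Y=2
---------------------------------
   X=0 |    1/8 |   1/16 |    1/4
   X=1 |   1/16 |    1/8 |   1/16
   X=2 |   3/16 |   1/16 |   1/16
0.4189 dits

Using the chain rule: H(X|Y) = H(X,Y) - H(Y)

First, compute H(X,Y) = 0.8889 dits

Marginal P(Y) = (3/8, 1/4, 3/8)
H(Y) = 0.4700 dits

H(X|Y) = H(X,Y) - H(Y) = 0.8889 - 0.4700 = 0.4189 dits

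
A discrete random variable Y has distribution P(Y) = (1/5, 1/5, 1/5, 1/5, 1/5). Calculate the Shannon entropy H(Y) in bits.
2.3219 bits

Shannon entropy is H(X) = -Σ p(x) log p(x).

For P = (1/5, 1/5, 1/5, 1/5, 1/5):
H = -1/5 × log_2(1/5) -1/5 × log_2(1/5) -1/5 × log_2(1/5) -1/5 × log_2(1/5) -1/5 × log_2(1/5)
H = 2.3219 bits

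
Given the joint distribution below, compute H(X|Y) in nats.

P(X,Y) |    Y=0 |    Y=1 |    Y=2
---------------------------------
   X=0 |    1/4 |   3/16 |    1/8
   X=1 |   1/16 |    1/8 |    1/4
0.6054 nats

Using the chain rule: H(X|Y) = H(X,Y) - H(Y)

First, compute H(X,Y) = 1.7002 nats

Marginal P(Y) = (5/16, 5/16, 3/8)
H(Y) = 1.0948 nats

H(X|Y) = H(X,Y) - H(Y) = 1.7002 - 1.0948 = 0.6054 nats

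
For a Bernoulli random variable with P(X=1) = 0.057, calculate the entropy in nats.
0.2186 nats

The binary entropy function is:
H(p) = -p log(p) - (1-p) log(1-p)

H(0.057) = -0.057 × log_e(0.057) - 0.943 × log_e(0.943)
H(0.057) = 0.2186 nats

Note: Binary entropy is maximized at p=0.5 (H=1 bit) and minimized at p=0 or p=1 (H=0).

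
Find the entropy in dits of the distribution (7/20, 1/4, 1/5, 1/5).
0.5897 dits

Shannon entropy is H(X) = -Σ p(x) log p(x).

For P = (7/20, 1/4, 1/5, 1/5):
H = -7/20 × log_10(7/20) -1/4 × log_10(1/4) -1/5 × log_10(1/5) -1/5 × log_10(1/5)
H = 0.5897 dits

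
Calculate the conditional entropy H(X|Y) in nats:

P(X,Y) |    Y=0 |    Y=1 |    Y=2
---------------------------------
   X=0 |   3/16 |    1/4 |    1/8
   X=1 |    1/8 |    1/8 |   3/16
0.6593 nats

Using the chain rule: H(X|Y) = H(X,Y) - H(Y)

First, compute H(X,Y) = 1.7541 nats

Marginal P(Y) = (5/16, 3/8, 5/16)
H(Y) = 1.0948 nats

H(X|Y) = H(X,Y) - H(Y) = 1.7541 - 1.0948 = 0.6593 nats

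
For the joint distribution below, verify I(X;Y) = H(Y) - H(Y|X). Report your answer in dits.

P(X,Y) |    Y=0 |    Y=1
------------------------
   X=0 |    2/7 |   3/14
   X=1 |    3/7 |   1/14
I(X;Y) = 0.0225 dits

Mutual information has multiple equivalent forms:
- I(X;Y) = H(X) - H(X|Y)
- I(X;Y) = H(Y) - H(Y|X)
- I(X;Y) = H(X) + H(Y) - H(X,Y)

Computing all quantities:
H(X) = 0.3010, H(Y) = 0.2598, H(X,Y) = 0.5384
H(X|Y) = 0.2786, H(Y|X) = 0.2373

Verification:
H(X) - H(X|Y) = 0.3010 - 0.2786 = 0.0225
H(Y) - H(Y|X) = 0.2598 - 0.2373 = 0.0225
H(X) + H(Y) - H(X,Y) = 0.3010 + 0.2598 - 0.5384 = 0.0225

All forms give I(X;Y) = 0.0225 dits. ✓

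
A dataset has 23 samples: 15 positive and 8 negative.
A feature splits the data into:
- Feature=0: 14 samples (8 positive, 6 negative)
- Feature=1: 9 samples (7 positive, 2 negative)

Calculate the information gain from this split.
0.0334 bits

Information Gain = H(Y) - H(Y|Feature)

Before split:
P(positive) = 15/23 = 0.6522
H(Y) = 0.9321 bits

After split:
Feature=0: H = 0.9852 bits (weight = 14/23)
Feature=1: H = 0.7642 bits (weight = 9/23)
H(Y|Feature) = (14/23)×0.9852 + (9/23)×0.7642 = 0.8987 bits

Information Gain = 0.9321 - 0.8987 = 0.0334 bits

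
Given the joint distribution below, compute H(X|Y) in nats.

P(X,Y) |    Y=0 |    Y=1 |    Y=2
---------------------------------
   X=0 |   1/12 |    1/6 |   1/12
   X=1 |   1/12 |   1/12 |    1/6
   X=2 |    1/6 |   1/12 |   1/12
1.0397 nats

Using the chain rule: H(X|Y) = H(X,Y) - H(Y)

First, compute H(X,Y) = 2.1383 nats

Marginal P(Y) = (1/3, 1/3, 1/3)
H(Y) = 1.0986 nats

H(X|Y) = H(X,Y) - H(Y) = 2.1383 - 1.0986 = 1.0397 nats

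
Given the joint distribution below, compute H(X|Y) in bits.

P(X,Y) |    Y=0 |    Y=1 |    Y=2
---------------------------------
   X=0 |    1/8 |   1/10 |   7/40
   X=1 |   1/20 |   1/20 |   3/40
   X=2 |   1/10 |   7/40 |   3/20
1.4746 bits

Using the chain rule: H(X|Y) = H(X,Y) - H(Y)

First, compute H(X,Y) = 3.0425 bits

Marginal P(Y) = (11/40, 13/40, 2/5)
H(Y) = 1.5679 bits

H(X|Y) = H(X,Y) - H(Y) = 3.0425 - 1.5679 = 1.4746 bits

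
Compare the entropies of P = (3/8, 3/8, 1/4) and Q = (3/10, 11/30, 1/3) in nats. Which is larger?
Q

Computing entropies in nats:
H(P) = 1.0822
H(Q) = 1.0953

Distribution Q has higher entropy.

Intuition: The distribution closer to uniform (more spread out) has higher entropy.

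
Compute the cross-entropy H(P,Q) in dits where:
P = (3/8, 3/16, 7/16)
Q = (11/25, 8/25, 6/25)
0.4976 dits

Cross-entropy: H(P,Q) = -Σ p(x) log q(x)

Alternatively: H(P,Q) = H(P) + D_KL(P||Q)
H(P) = 0.4531 dits
D_KL(P||Q) = 0.0445 dits

H(P,Q) = 0.4531 + 0.0445 = 0.4976 dits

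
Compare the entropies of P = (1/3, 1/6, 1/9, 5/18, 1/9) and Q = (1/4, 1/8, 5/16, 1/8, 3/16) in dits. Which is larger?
Q

Computing entropies in dits:
H(P) = 0.6553
H(Q) = 0.6705

Distribution Q has higher entropy.

Intuition: The distribution closer to uniform (more spread out) has higher entropy.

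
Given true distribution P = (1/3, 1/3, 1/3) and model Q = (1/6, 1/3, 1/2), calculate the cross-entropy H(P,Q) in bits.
1.7233 bits

Cross-entropy: H(P,Q) = -Σ p(x) log q(x)

Alternatively: H(P,Q) = H(P) + D_KL(P||Q)
H(P) = 1.5850 bits
D_KL(P||Q) = 0.1383 bits

H(P,Q) = 1.5850 + 0.1383 = 1.7233 bits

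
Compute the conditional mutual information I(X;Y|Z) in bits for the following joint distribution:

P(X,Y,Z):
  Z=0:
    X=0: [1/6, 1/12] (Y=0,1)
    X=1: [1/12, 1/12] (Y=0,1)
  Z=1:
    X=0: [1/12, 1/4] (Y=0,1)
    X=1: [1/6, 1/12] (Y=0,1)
0.0830 bits

Conditional mutual information: I(X;Y|Z) = H(X|Z) + H(Y|Z) - H(X,Y|Z)

H(Z) = 0.9799
H(X,Z) = 1.9591 → H(X|Z) = 0.9793
H(Y,Z) = 1.9591 → H(Y|Z) = 0.9793
H(X,Y,Z) = 2.8554 → H(X,Y|Z) = 1.8755

I(X;Y|Z) = 0.9793 + 0.9793 - 1.8755 = 0.0830 bits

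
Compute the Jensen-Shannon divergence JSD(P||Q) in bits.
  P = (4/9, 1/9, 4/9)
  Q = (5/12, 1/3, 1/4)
0.0622 bits

Jensen-Shannon divergence is:
JSD(P||Q) = 0.5 × D_KL(P||M) + 0.5 × D_KL(Q||M)
where M = 0.5 × (P + Q) is the mixture distribution.

M = 0.5 × (4/9, 1/9, 4/9) + 0.5 × (5/12, 1/3, 1/4) = (0.430556, 2/9, 0.347222)

D_KL(P||M) = 0.0675 bits
D_KL(Q||M) = 0.0568 bits

JSD(P||Q) = 0.5 × 0.0675 + 0.5 × 0.0568 = 0.0622 bits

Unlike KL divergence, JSD is symmetric and bounded: 0 ≤ JSD ≤ log(2).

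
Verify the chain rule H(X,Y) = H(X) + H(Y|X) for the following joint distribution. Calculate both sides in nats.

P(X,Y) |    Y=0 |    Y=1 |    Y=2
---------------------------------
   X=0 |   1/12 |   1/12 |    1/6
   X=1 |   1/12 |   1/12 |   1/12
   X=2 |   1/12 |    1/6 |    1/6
H(X,Y) = 2.1383, H(X) = 1.0776, H(Y|X) = 1.0608 (all in nats)

Chain rule: H(X,Y) = H(X) + H(Y|X)

Left side — joint entropy directly:
H(X,Y) = -Σ p(x,y) log p(x,y) = 2.1383 nats

Right side — compute H(Y|X) from the conditional distributions:
P(X) = (1/3, 1/4, 5/12), so H(X) = 1.0776 nats
H(Y|X) = Σ_x P(X=x) · H(Y|X=x):
  P(Y|X=0) = (1/4, 1/4, 1/2), H(Y|X=0) = 1.0397, weight P(X=0) = 1/3
  P(Y|X=1) = (1/3, 1/3, 1/3), H(Y|X=1) = 1.0986, weight P(X=1) = 1/4
  P(Y|X=2) = (1/5, 2/5, 2/5), H(Y|X=2) = 1.0549, weight P(X=2) = 5/12
H(Y|X) = 1.0608 nats

H(X) + H(Y|X) = 1.0776 + 1.0608 = 2.1383 nats

Both sides equal 2.1383 nats. ✓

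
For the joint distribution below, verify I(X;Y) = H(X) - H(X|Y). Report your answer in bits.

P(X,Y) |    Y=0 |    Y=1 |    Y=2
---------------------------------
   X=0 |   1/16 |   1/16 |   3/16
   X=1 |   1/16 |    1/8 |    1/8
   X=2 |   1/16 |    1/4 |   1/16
I(X;Y) = 0.1319 bits

Mutual information has multiple equivalent forms:
- I(X;Y) = H(X) - H(X|Y)
- I(X;Y) = H(Y) - H(Y|X)
- I(X;Y) = H(X) + H(Y) - H(X,Y)

Computing all quantities:
H(X) = 1.5794, H(Y) = 1.5052, H(X,Y) = 2.9528
H(X|Y) = 1.4476, H(Y|X) = 1.3734

Verification:
H(X) - H(X|Y) = 1.5794 - 1.4476 = 0.1319
H(Y) - H(Y|X) = 1.5052 - 1.3734 = 0.1319
H(X) + H(Y) - H(X,Y) = 1.5794 + 1.5052 - 2.9528 = 0.1319

All forms give I(X;Y) = 0.1319 bits. ✓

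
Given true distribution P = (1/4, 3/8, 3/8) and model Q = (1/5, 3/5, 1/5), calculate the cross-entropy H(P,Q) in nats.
1.1975 nats

Cross-entropy: H(P,Q) = -Σ p(x) log q(x)

Alternatively: H(P,Q) = H(P) + D_KL(P||Q)
H(P) = 1.0822 nats
D_KL(P||Q) = 0.1153 nats

H(P,Q) = 1.0822 + 0.1153 = 1.1975 nats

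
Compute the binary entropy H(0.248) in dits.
0.2433 dits

The binary entropy function is:
H(p) = -p log(p) - (1-p) log(1-p)

H(0.248) = -0.248 × log_10(0.248) - 0.752 × log_10(0.752)
H(0.248) = 0.2433 dits

Note: Binary entropy is maximized at p=0.5 (H=1 bit) and minimized at p=0 or p=1 (H=0).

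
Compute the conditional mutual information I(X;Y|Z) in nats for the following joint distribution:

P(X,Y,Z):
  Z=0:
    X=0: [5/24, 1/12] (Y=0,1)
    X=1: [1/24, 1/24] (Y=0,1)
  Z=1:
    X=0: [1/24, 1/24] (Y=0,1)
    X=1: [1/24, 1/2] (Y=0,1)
0.0472 nats

Conditional mutual information: I(X;Y|Z) = H(X|Z) + H(Y|Z) - H(X,Y|Z)

H(Z) = 0.6616
H(X,Z) = 1.1056 → H(X|Z) = 0.4441
H(Y,Z) = 1.1457 → H(Y|Z) = 0.4841
H(X,Y,Z) = 1.5425 → H(X,Y|Z) = 0.8810

I(X;Y|Z) = 0.4441 + 0.4841 - 0.8810 = 0.0472 nats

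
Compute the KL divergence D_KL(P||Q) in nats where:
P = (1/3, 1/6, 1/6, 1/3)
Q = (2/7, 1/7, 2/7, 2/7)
0.0386 nats

KL divergence: D_KL(P||Q) = Σ p(x) log(p(x)/q(x))

Computing term by term:
  x=0: 1/3 × log_e[(1/3)/(2/7)] = 1/3 × 0.1542 = 0.0514
  x=1: 1/6 × log_e[(1/6)/(1/7)] = 1/6 × 0.1542 = 0.0257
  x=2: 1/6 × log_e[(1/6)/(2/7)] = 1/6 × -0.5390 = -0.0898
  x=3: 1/3 × log_e[(1/3)/(2/7)] = 1/3 × 0.1542 = 0.0514

D_KL(P||Q) = 0.0386 nats

Note: KL divergence is always non-negative and equals 0 iff P = Q.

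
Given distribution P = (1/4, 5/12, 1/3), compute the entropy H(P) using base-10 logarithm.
0.4680 dits

Shannon entropy is H(X) = -Σ p(x) log p(x).

For P = (1/4, 5/12, 1/3):
H = -1/4 × log_10(1/4) -5/12 × log_10(5/12) -1/3 × log_10(1/3)
H = 0.4680 dits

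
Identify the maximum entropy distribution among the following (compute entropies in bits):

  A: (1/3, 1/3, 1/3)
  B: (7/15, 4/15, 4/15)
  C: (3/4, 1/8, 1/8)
A

For a discrete distribution over n outcomes, entropy is maximized by the uniform distribution.

Computing entropies:
H(A) = 1.5850 bits
H(B) = 1.5301 bits
H(C) = 1.0613 bits

The uniform distribution (where all probabilities equal 1/3) achieves the maximum entropy of log_2(3) = 1.5850 bits.

Distribution A has the highest entropy.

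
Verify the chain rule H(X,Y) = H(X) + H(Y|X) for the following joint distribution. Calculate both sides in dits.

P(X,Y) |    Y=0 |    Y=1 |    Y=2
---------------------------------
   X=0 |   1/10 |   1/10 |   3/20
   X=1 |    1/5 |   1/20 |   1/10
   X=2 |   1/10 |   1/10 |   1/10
H(X,Y) = 0.9284, H(X) = 0.4760, H(Y|X) = 0.4524 (all in dits)

Chain rule: H(X,Y) = H(X) + H(Y|X)

Left side — joint entropy directly:
H(X,Y) = -Σ p(x,y) log p(x,y) = 0.9284 dits

Right side — compute H(Y|X) from the conditional distributions:
P(X) = (7/20, 7/20, 3/10), so H(X) = 0.4760 dits
H(Y|X) = Σ_x P(X=x) · H(Y|X=x):
  P(Y|X=0) = (2/7, 2/7, 3/7), H(Y|X=0) = 0.4686, weight P(X=0) = 7/20
  P(Y|X=1) = (4/7, 1/7, 2/7), H(Y|X=1) = 0.4151, weight P(X=1) = 7/20
  P(Y|X=2) = (1/3, 1/3, 1/3), H(Y|X=2) = 0.4771, weight P(X=2) = 3/10
H(Y|X) = 0.4524 dits

H(X) + H(Y|X) = 0.4760 + 0.4524 = 0.9284 dits

Both sides equal 0.9284 dits. ✓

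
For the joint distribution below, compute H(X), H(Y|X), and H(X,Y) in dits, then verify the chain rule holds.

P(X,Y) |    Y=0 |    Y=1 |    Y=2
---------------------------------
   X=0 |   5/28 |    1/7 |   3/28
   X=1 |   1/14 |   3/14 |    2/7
H(X,Y) = 0.7389, H(X) = 0.2966, H(Y|X) = 0.4424 (all in dits)

Chain rule: H(X,Y) = H(X) + H(Y|X)

Left side — joint entropy directly:
H(X,Y) = -Σ p(x,y) log p(x,y) = 0.7389 dits

Right side — compute H(Y|X) from the conditional distributions:
P(X) = (3/7, 4/7), so H(X) = 0.2966 dits
H(Y|X) = Σ_x P(X=x) · H(Y|X=x):
  P(Y|X=0) = (5/12, 1/3, 1/4), H(Y|X=0) = 0.4680, weight P(X=0) = 3/7
  P(Y|X=1) = (1/8, 3/8, 1/2), H(Y|X=1) = 0.4231, weight P(X=1) = 4/7
H(Y|X) = 0.4424 dits

H(X) + H(Y|X) = 0.2966 + 0.4424 = 0.7389 dits

Both sides equal 0.7389 dits. ✓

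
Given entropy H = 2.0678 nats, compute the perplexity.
7.9074

Perplexity is e^H (or exp(H) for natural log).

H = 2.0678 nats
Perplexity = e^2.0678 = 7.9074

Interpretation: The model's uncertainty is equivalent to choosing uniformly among 7.9 options.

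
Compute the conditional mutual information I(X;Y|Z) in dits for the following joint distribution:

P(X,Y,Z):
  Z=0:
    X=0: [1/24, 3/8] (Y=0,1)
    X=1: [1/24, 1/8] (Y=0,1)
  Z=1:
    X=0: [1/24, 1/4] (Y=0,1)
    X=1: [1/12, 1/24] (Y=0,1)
0.0284 dits

Conditional mutual information: I(X;Y|Z) = H(X|Z) + H(Y|Z) - H(X,Y|Z)

H(Z) = 0.2950
H(X,Z) = 0.5571 → H(X|Z) = 0.2621
H(Y,Z) = 0.5094 → H(Y|Z) = 0.2144
H(X,Y,Z) = 0.7431 → H(X,Y|Z) = 0.4481

I(X;Y|Z) = 0.2621 + 0.2144 - 0.4481 = 0.0284 dits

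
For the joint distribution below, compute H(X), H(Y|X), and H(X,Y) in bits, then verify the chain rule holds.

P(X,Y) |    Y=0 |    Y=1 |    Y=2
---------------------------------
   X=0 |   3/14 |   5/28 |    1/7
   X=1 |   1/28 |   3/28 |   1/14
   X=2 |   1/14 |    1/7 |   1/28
H(X,Y) = 2.9547, H(X) = 1.4586, H(Y|X) = 1.4961 (all in bits)

Chain rule: H(X,Y) = H(X) + H(Y|X)

Left side — joint entropy directly:
H(X,Y) = -Σ p(x,y) log p(x,y) = 2.9547 bits

Right side — compute H(Y|X) from the conditional distributions:
P(X) = (15/28, 3/14, 1/4), so H(X) = 1.4586 bits
H(Y|X) = Σ_x P(X=x) · H(Y|X=x):
  P(Y|X=0) = (2/5, 1/3, 4/15), H(Y|X=0) = 1.5656, weight P(X=0) = 15/28
  P(Y|X=1) = (1/6, 1/2, 1/3), H(Y|X=1) = 1.4591, weight P(X=1) = 3/14
  P(Y|X=2) = (2/7, 4/7, 1/7), H(Y|X=2) = 1.3788, weight P(X=2) = 1/4
H(Y|X) = 1.4961 bits

H(X) + H(Y|X) = 1.4586 + 1.4961 = 2.9547 bits

Both sides equal 2.9547 bits. ✓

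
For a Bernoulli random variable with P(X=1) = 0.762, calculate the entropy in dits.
0.2383 dits

The binary entropy function is:
H(p) = -p log(p) - (1-p) log(1-p)

H(0.762) = -0.762 × log_10(0.762) - 0.238 × log_10(0.238)
H(0.762) = 0.2383 dits

Note: Binary entropy is maximized at p=0.5 (H=1 bit) and minimized at p=0 or p=1 (H=0).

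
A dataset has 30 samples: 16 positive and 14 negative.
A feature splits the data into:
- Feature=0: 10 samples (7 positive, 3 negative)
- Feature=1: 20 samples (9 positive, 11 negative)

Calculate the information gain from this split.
0.0412 bits

Information Gain = H(Y) - H(Y|Feature)

Before split:
P(positive) = 16/30 = 0.5333
H(Y) = 0.9968 bits

After split:
Feature=0: H = 0.8813 bits (weight = 10/30)
Feature=1: H = 0.9928 bits (weight = 20/30)
H(Y|Feature) = (10/30)×0.8813 + (20/30)×0.9928 = 0.9556 bits

Information Gain = 0.9968 - 0.9556 = 0.0412 bits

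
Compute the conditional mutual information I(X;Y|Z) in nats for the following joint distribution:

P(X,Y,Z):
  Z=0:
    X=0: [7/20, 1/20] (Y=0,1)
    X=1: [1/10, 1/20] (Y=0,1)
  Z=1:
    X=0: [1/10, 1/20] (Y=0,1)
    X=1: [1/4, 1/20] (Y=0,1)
0.0223 nats

Conditional mutual information: I(X;Y|Z) = H(X|Z) + H(Y|Z) - H(X,Y|Z)

H(Z) = 0.6881
H(X,Z) = 1.2968 → H(X|Z) = 0.6087
H(Y,Z) = 1.1873 → H(Y|Z) = 0.4991
H(X,Y,Z) = 1.7737 → H(X,Y|Z) = 1.0855

I(X;Y|Z) = 0.6087 + 0.4991 - 1.0855 = 0.0223 nats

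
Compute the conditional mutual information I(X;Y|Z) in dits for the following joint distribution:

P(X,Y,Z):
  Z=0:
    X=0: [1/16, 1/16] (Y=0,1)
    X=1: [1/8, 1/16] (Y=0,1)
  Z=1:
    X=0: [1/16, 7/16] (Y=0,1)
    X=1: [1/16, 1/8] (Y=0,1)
0.0098 dits

Conditional mutual information: I(X;Y|Z) = H(X|Z) + H(Y|Z) - H(X,Y|Z)

H(Z) = 0.2697
H(X,Z) = 0.5360 → H(X|Z) = 0.2663
H(Y,Z) = 0.5026 → H(Y|Z) = 0.2329
H(X,Y,Z) = 0.7591 → H(X,Y|Z) = 0.4894

I(X;Y|Z) = 0.2663 + 0.2329 - 0.4894 = 0.0098 dits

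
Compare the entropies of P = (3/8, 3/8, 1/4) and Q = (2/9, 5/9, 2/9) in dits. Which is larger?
P

Computing entropies in dits:
H(P) = 0.4700
H(Q) = 0.4321

Distribution P has higher entropy.

Intuition: The distribution closer to uniform (more spread out) has higher entropy.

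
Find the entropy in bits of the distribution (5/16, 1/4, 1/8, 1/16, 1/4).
2.1494 bits

Shannon entropy is H(X) = -Σ p(x) log p(x).

For P = (5/16, 1/4, 1/8, 1/16, 1/4):
H = -5/16 × log_2(5/16) -1/4 × log_2(1/4) -1/8 × log_2(1/8) -1/16 × log_2(1/16) -1/4 × log_2(1/4)
H = 2.1494 bits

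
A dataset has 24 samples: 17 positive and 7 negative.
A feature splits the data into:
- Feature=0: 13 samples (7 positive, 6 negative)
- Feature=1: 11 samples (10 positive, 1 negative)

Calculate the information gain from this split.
0.1301 bits

Information Gain = H(Y) - H(Y|Feature)

Before split:
P(positive) = 17/24 = 0.7083
H(Y) = 0.8709 bits

After split:
Feature=0: H = 0.9957 bits (weight = 13/24)
Feature=1: H = 0.4395 bits (weight = 11/24)
H(Y|Feature) = (13/24)×0.9957 + (11/24)×0.4395 = 0.7408 bits

Information Gain = 0.8709 - 0.7408 = 0.1301 bits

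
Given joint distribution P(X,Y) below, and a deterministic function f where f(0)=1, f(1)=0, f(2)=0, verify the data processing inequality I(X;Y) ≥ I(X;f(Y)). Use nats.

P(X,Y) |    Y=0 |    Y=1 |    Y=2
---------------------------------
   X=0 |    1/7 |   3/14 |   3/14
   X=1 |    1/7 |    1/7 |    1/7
I(X;Y) = 0.0041, I(X;f(Y)) = 0.0041, inequality holds: 0.0041 ≥ 0.0041

Data Processing Inequality: For any Markov chain X → Y → Z, we have I(X;Y) ≥ I(X;Z).

Here Z = f(Y) is a deterministic function of Y, forming X → Y → Z.

Original I(X;Y) = 0.0041 nats

After applying f:
P(X,Z) where Z=f(Y):
- P(X,Z=0) = P(X,Y=1) + P(X,Y=2)
- P(X,Z=1) = P(X,Y=0)

I(X;Z) = I(X;f(Y)) = 0.0041 nats

Verification: 0.0041 ≥ 0.0041 ✓

Information cannot be created by processing; the function f can only lose information about X.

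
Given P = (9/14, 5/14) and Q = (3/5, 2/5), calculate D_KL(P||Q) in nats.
0.0039 nats

KL divergence: D_KL(P||Q) = Σ p(x) log(p(x)/q(x))

Computing term by term:
  x=0: 9/14 × log_e[(9/14)/(3/5)] = 9/14 × 0.0690 = 0.0444
  x=1: 5/14 × log_e[(5/14)/(2/5)] = 5/14 × -0.1133 = -0.0405

D_KL(P||Q) = 0.0039 nats

Note: KL divergence is always non-negative and equals 0 iff P = Q.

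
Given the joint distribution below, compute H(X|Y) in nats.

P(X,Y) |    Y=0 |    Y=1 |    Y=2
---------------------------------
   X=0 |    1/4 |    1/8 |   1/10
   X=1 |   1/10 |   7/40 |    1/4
0.6225 nats

Using the chain rule: H(X|Y) = H(X,Y) - H(Y)

First, compute H(X,Y) = 1.7186 nats

Marginal P(Y) = (7/20, 3/10, 7/20)
H(Y) = 1.0961 nats

H(X|Y) = H(X,Y) - H(Y) = 1.7186 - 1.0961 = 0.6225 nats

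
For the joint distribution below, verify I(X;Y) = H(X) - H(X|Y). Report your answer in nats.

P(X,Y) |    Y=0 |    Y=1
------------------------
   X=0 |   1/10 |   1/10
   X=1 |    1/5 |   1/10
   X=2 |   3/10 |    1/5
I(X;Y) = 0.0069 nats

Mutual information has multiple equivalent forms:
- I(X;Y) = H(X) - H(X|Y)
- I(X;Y) = H(Y) - H(Y|X)
- I(X;Y) = H(X) + H(Y) - H(X,Y)

Computing all quantities:
H(X) = 1.0297, H(Y) = 0.6730, H(X,Y) = 1.6957
H(X|Y) = 1.0227, H(Y|X) = 0.6661

Verification:
H(X) - H(X|Y) = 1.0297 - 1.0227 = 0.0069
H(Y) - H(Y|X) = 0.6730 - 0.6661 = 0.0069
H(X) + H(Y) - H(X,Y) = 1.0297 + 0.6730 - 1.6957 = 0.0069

All forms give I(X;Y) = 0.0069 nats. ✓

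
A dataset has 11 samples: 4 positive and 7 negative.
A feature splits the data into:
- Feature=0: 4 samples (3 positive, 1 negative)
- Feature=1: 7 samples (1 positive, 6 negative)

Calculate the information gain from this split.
0.2741 bits

Information Gain = H(Y) - H(Y|Feature)

Before split:
P(positive) = 4/11 = 0.3636
H(Y) = 0.9457 bits

After split:
Feature=0: H = 0.8113 bits (weight = 4/11)
Feature=1: H = 0.5917 bits (weight = 7/11)
H(Y|Feature) = (4/11)×0.8113 + (7/11)×0.5917 = 0.6715 bits

Information Gain = 0.9457 - 0.6715 = 0.2741 bits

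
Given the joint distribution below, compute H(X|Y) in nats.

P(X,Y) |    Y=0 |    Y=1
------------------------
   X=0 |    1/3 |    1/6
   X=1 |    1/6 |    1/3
0.6365 nats

Using the chain rule: H(X|Y) = H(X,Y) - H(Y)

First, compute H(X,Y) = 1.3297 nats

Marginal P(Y) = (1/2, 1/2)
H(Y) = 0.6931 nats

H(X|Y) = H(X,Y) - H(Y) = 1.3297 - 0.6931 = 0.6365 nats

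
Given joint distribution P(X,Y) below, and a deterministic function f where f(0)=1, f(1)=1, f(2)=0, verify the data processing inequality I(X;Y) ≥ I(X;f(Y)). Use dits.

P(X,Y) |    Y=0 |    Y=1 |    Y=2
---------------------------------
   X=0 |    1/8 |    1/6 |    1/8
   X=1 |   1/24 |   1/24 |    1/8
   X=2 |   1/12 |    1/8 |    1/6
I(X;Y) = 0.0122, I(X;f(Y)) = 0.0117, inequality holds: 0.0122 ≥ 0.0117

Data Processing Inequality: For any Markov chain X → Y → Z, we have I(X;Y) ≥ I(X;Z).

Here Z = f(Y) is a deterministic function of Y, forming X → Y → Z.

Original I(X;Y) = 0.0122 dits

After applying f:
P(X,Z) where Z=f(Y):
- P(X,Z=0) = P(X,Y=2)
- P(X,Z=1) = P(X,Y=0) + P(X,Y=1)

I(X;Z) = I(X;f(Y)) = 0.0117 dits

Verification: 0.0122 ≥ 0.0117 ✓

Information cannot be created by processing; the function f can only lose information about X.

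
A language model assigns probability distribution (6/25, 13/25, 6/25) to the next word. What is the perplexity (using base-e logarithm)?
2.7873

Perplexity is e^H (or exp(H) for natural log).

First, H = -Σ p log p = 1.0251 nats
Perplexity = e^1.0251 = 2.7873

Interpretation: The model's uncertainty is equivalent to choosing uniformly among 2.8 options.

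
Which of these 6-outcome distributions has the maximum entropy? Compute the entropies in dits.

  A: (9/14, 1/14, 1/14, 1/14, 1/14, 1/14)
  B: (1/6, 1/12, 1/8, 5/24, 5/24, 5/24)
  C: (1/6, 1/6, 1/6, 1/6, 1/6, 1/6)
C

For a discrete distribution over n outcomes, entropy is maximized by the uniform distribution.

Computing entropies:
H(A) = 0.5327 dits
H(B) = 0.7583 dits
H(C) = 0.7782 dits

The uniform distribution (where all probabilities equal 1/6) achieves the maximum entropy of log_10(6) = 0.7782 dits.

Distribution C has the highest entropy.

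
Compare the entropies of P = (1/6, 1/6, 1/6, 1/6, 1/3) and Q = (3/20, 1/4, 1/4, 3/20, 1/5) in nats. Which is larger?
Q

Computing entropies in nats:
H(P) = 1.5607
H(Q) = 1.5842

Distribution Q has higher entropy.

Intuition: The distribution closer to uniform (more spread out) has higher entropy.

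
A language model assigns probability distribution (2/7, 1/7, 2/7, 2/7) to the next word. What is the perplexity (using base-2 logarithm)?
3.8643

Perplexity is 2^H (or exp(H) for natural log).

First, H = -Σ p log p = 1.9502 bits
Perplexity = 2^1.9502 = 3.8643

Interpretation: The model's uncertainty is equivalent to choosing uniformly among 3.9 options.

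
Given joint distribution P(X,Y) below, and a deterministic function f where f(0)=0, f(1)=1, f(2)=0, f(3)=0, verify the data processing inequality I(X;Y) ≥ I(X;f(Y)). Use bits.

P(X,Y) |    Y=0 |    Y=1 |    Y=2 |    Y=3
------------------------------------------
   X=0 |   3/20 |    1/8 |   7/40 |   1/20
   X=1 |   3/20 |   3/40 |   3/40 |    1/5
I(X;Y) = 0.1083, I(X;f(Y)) = 0.0114, inequality holds: 0.1083 ≥ 0.0114

Data Processing Inequality: For any Markov chain X → Y → Z, we have I(X;Y) ≥ I(X;Z).

Here Z = f(Y) is a deterministic function of Y, forming X → Y → Z.

Original I(X;Y) = 0.1083 bits

After applying f:
P(X,Z) where Z=f(Y):
- P(X,Z=0) = P(X,Y=0) + P(X,Y=2) + P(X,Y=3)
- P(X,Z=1) = P(X,Y=1)

I(X;Z) = I(X;f(Y)) = 0.0114 bits

Verification: 0.1083 ≥ 0.0114 ✓

Information cannot be created by processing; the function f can only lose information about X.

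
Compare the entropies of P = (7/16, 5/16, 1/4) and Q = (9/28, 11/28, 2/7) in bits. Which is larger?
Q

Computing entropies in bits:
H(P) = 1.5462
H(Q) = 1.5722

Distribution Q has higher entropy.

Intuition: The distribution closer to uniform (more spread out) has higher entropy.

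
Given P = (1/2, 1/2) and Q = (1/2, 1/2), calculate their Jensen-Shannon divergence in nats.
0.0000 nats

Jensen-Shannon divergence is:
JSD(P||Q) = 0.5 × D_KL(P||M) + 0.5 × D_KL(Q||M)
where M = 0.5 × (P + Q) is the mixture distribution.

M = 0.5 × (1/2, 1/2) + 0.5 × (1/2, 1/2) = (1/2, 1/2)

D_KL(P||M) = 0.0000 nats
D_KL(Q||M) = 0.0000 nats

JSD(P||Q) = 0.5 × 0.0000 + 0.5 × 0.0000 = 0.0000 nats

Unlike KL divergence, JSD is symmetric and bounded: 0 ≤ JSD ≤ log(2).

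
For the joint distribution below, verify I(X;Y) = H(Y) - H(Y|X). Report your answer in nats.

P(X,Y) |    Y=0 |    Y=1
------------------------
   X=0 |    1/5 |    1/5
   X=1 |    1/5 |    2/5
I(X;Y) = 0.0138 nats

Mutual information has multiple equivalent forms:
- I(X;Y) = H(X) - H(X|Y)
- I(X;Y) = H(Y) - H(Y|X)
- I(X;Y) = H(X) + H(Y) - H(X,Y)

Computing all quantities:
H(X) = 0.6730, H(Y) = 0.6730, H(X,Y) = 1.3322
H(X|Y) = 0.6592, H(Y|X) = 0.6592

Verification:
H(X) - H(X|Y) = 0.6730 - 0.6592 = 0.0138
H(Y) - H(Y|X) = 0.6730 - 0.6592 = 0.0138
H(X) + H(Y) - H(X,Y) = 0.6730 + 0.6730 - 1.3322 = 0.0138

All forms give I(X;Y) = 0.0138 nats. ✓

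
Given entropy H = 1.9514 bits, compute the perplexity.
3.8675

Perplexity is 2^H (or exp(H) for natural log).

H = 1.9514 bits
Perplexity = 2^1.9514 = 3.8675

Interpretation: The model's uncertainty is equivalent to choosing uniformly among 3.9 options.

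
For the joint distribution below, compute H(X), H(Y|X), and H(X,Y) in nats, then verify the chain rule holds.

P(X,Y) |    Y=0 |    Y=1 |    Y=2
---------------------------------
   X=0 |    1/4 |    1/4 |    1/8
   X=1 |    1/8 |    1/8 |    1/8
H(X,Y) = 1.7329, H(X) = 0.6616, H(Y|X) = 1.0713 (all in nats)

Chain rule: H(X,Y) = H(X) + H(Y|X)

Left side — joint entropy directly:
H(X,Y) = -Σ p(x,y) log p(x,y) = 1.7329 nats

Right side — compute H(Y|X) from the conditional distributions:
P(X) = (5/8, 3/8), so H(X) = 0.6616 nats
H(Y|X) = Σ_x P(X=x) · H(Y|X=x):
  P(Y|X=0) = (2/5, 2/5, 1/5), H(Y|X=0) = 1.0549, weight P(X=0) = 5/8
  P(Y|X=1) = (1/3, 1/3, 1/3), H(Y|X=1) = 1.0986, weight P(X=1) = 3/8
H(Y|X) = 1.0713 nats

H(X) + H(Y|X) = 0.6616 + 1.0713 = 1.7329 nats

Both sides equal 1.7329 nats. ✓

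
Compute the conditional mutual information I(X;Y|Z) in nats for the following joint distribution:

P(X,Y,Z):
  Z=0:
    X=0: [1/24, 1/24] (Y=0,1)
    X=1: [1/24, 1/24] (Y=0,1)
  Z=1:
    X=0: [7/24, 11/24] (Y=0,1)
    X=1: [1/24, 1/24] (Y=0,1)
0.0019 nats

Conditional mutual information: I(X;Y|Z) = H(X|Z) + H(Y|Z) - H(X,Y|Z)

H(Z) = 0.4506
H(X,Z) = 0.8370 → H(X|Z) = 0.3864
H(Y,Z) = 1.1269 → H(Y|Z) = 0.6764
H(X,Y,Z) = 1.5115 → H(X,Y|Z) = 1.0609

I(X;Y|Z) = 0.3864 + 0.6764 - 1.0609 = 0.0019 nats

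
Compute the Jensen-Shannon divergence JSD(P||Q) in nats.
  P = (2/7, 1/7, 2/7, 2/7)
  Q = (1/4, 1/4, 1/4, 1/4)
0.0092 nats

Jensen-Shannon divergence is:
JSD(P||Q) = 0.5 × D_KL(P||M) + 0.5 × D_KL(Q||M)
where M = 0.5 × (P + Q) is the mixture distribution.

M = 0.5 × (2/7, 1/7, 2/7, 2/7) + 0.5 × (1/4, 1/4, 1/4, 1/4) = (0.267857, 0.196429, 0.267857, 0.267857)

D_KL(P||M) = 0.0098 nats
D_KL(Q||M) = 0.0085 nats

JSD(P||Q) = 0.5 × 0.0098 + 0.5 × 0.0085 = 0.0092 nats

Unlike KL divergence, JSD is symmetric and bounded: 0 ≤ JSD ≤ log(2).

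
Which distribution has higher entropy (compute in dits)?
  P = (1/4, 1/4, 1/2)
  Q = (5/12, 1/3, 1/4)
Q

Computing entropies in dits:
H(P) = 0.4515
H(Q) = 0.4680

Distribution Q has higher entropy.

Intuition: The distribution closer to uniform (more spread out) has higher entropy.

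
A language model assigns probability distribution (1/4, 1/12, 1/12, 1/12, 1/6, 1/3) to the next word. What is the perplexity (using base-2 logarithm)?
5.1173

Perplexity is 2^H (or exp(H) for natural log).

First, H = -Σ p log p = 2.3554 bits
Perplexity = 2^2.3554 = 5.1173

Interpretation: The model's uncertainty is equivalent to choosing uniformly among 5.1 options.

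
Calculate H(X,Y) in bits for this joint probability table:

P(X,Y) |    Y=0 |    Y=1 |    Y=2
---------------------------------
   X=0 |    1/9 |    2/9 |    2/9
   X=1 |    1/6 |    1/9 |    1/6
2.5305 bits

Joint entropy is H(X,Y) = -Σ_{x,y} p(x,y) log p(x,y).

Summing over all non-zero entries:
H(X,Y) = -[1/9·log_2(1/9) + 2/9·log_2(2/9) + 2/9·log_2(2/9) + 1/6·log_2(1/6) + 1/9·log_2(1/9) + 1/6·log_2(1/6)]
H(X,Y) = 2.5305 bits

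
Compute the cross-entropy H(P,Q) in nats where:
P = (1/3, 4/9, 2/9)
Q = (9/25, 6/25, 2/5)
1.1784 nats

Cross-entropy: H(P,Q) = -Σ p(x) log q(x)

Alternatively: H(P,Q) = H(P) + D_KL(P||Q)
H(P) = 1.0609 nats
D_KL(P||Q) = 0.1176 nats

H(P,Q) = 1.0609 + 0.1176 = 1.1784 nats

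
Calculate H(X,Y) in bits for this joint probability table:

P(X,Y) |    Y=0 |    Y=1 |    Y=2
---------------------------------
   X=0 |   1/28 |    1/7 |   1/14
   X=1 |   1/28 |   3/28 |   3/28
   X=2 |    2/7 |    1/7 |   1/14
2.8963 bits

Joint entropy is H(X,Y) = -Σ_{x,y} p(x,y) log p(x,y).

Summing over all non-zero entries:
H(X,Y) = -[1/28·log_2(1/28) + 1/7·log_2(1/7) + 1/14·log_2(1/14) + 1/28·log_2(1/28) + 3/28·log_2(3/28) + 3/28·log_2(3/28) + 2/7·log_2(2/7) + 1/7·log_2(1/7) + 1/14·log_2(1/14)]
H(X,Y) = 2.8963 bits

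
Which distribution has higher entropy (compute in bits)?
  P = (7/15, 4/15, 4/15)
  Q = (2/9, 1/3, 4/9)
Q

Computing entropies in bits:
H(P) = 1.5301
H(Q) = 1.5305

Distribution Q has higher entropy.

Intuition: The distribution closer to uniform (more spread out) has higher entropy.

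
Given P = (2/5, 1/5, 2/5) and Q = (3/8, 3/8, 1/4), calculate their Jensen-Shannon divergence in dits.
0.0098 dits

Jensen-Shannon divergence is:
JSD(P||Q) = 0.5 × D_KL(P||M) + 0.5 × D_KL(Q||M)
where M = 0.5 × (P + Q) is the mixture distribution.

M = 0.5 × (2/5, 1/5, 2/5) + 0.5 × (3/8, 3/8, 1/4) = (0.3875, 0.2875, 13/40)

D_KL(P||M) = 0.0101 dits
D_KL(Q||M) = 0.0094 dits

JSD(P||Q) = 0.5 × 0.0101 + 0.5 × 0.0094 = 0.0098 dits

Unlike KL divergence, JSD is symmetric and bounded: 0 ≤ JSD ≤ log(2).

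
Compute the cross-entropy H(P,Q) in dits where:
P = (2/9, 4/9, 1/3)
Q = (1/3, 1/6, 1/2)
0.5522 dits

Cross-entropy: H(P,Q) = -Σ p(x) log q(x)

Alternatively: H(P,Q) = H(P) + D_KL(P||Q)
H(P) = 0.4607 dits
D_KL(P||Q) = 0.0915 dits

H(P,Q) = 0.4607 + 0.0915 = 0.5522 dits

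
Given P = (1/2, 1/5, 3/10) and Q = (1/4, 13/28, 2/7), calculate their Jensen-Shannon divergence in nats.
0.0484 nats

Jensen-Shannon divergence is:
JSD(P||Q) = 0.5 × D_KL(P||M) + 0.5 × D_KL(Q||M)
where M = 0.5 × (P + Q) is the mixture distribution.

M = 0.5 × (1/2, 1/5, 3/10) + 0.5 × (1/4, 13/28, 2/7) = (3/8, 0.332143, 0.292857)

D_KL(P||M) = 0.0496 nats
D_KL(Q||M) = 0.0471 nats

JSD(P||Q) = 0.5 × 0.0496 + 0.5 × 0.0471 = 0.0484 nats

Unlike KL divergence, JSD is symmetric and bounded: 0 ≤ JSD ≤ log(2).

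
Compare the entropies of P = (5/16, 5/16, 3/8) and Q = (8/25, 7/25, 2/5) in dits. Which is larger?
P

Computing entropies in dits:
H(P) = 0.4755
H(Q) = 0.4723

Distribution P has higher entropy.

Intuition: The distribution closer to uniform (more spread out) has higher entropy.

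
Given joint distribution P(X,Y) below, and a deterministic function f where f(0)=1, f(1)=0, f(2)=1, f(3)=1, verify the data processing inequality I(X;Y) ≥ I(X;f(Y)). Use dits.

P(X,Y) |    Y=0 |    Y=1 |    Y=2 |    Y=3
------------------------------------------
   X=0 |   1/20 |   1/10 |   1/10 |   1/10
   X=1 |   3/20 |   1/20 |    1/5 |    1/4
I(X;Y) = 0.0170, I(X;f(Y)) = 0.0161, inequality holds: 0.0170 ≥ 0.0161

Data Processing Inequality: For any Markov chain X → Y → Z, we have I(X;Y) ≥ I(X;Z).

Here Z = f(Y) is a deterministic function of Y, forming X → Y → Z.

Original I(X;Y) = 0.0170 dits

After applying f:
P(X,Z) where Z=f(Y):
- P(X,Z=0) = P(X,Y=1)
- P(X,Z=1) = P(X,Y=0) + P(X,Y=2) + P(X,Y=3)

I(X;Z) = I(X;f(Y)) = 0.0161 dits

Verification: 0.0170 ≥ 0.0161 ✓

Information cannot be created by processing; the function f can only lose information about X.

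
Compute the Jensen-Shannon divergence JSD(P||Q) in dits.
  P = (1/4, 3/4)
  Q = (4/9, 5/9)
0.0091 dits

Jensen-Shannon divergence is:
JSD(P||Q) = 0.5 × D_KL(P||M) + 0.5 × D_KL(Q||M)
where M = 0.5 × (P + Q) is the mixture distribution.

M = 0.5 × (1/4, 3/4) + 0.5 × (4/9, 5/9) = (0.347222, 0.652778)

D_KL(P||M) = 0.0096 dits
D_KL(Q||M) = 0.0087 dits

JSD(P||Q) = 0.5 × 0.0096 + 0.5 × 0.0087 = 0.0091 dits

Unlike KL divergence, JSD is symmetric and bounded: 0 ≤ JSD ≤ log(2).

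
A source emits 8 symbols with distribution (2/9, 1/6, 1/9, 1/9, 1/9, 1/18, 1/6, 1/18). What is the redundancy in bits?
0.1362 bits

Redundancy measures how far a source is from maximum entropy:
R = H_max - H(X)

Maximum entropy for 8 symbols: H_max = log_2(8) = 3.0000 bits
Actual entropy: H(X) = 2.8638 bits
Redundancy: R = 3.0000 - 2.8638 = 0.1362 bits

This redundancy represents potential for compression: the source could be compressed by 0.1362 bits per symbol.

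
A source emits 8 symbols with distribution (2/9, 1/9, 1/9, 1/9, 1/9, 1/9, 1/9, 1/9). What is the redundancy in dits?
0.0157 dits

Redundancy measures how far a source is from maximum entropy:
R = H_max - H(X)

Maximum entropy for 8 symbols: H_max = log_10(8) = 0.9031 dits
Actual entropy: H(X) = 0.8873 dits
Redundancy: R = 0.9031 - 0.8873 = 0.0157 dits

This redundancy represents potential for compression: the source could be compressed by 0.0157 dits per symbol.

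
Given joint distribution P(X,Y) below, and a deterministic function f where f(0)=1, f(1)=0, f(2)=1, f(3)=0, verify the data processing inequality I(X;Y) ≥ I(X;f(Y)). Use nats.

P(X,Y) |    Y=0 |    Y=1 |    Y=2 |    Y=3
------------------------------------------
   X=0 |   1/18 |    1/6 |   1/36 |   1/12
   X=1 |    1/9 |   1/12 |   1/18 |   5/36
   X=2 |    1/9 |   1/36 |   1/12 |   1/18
I(X;Y) = 0.0923, I(X;f(Y)) = 0.0643, inequality holds: 0.0923 ≥ 0.0643

Data Processing Inequality: For any Markov chain X → Y → Z, we have I(X;Y) ≥ I(X;Z).

Here Z = f(Y) is a deterministic function of Y, forming X → Y → Z.

Original I(X;Y) = 0.0923 nats

After applying f:
P(X,Z) where Z=f(Y):
- P(X,Z=0) = P(X,Y=1) + P(X,Y=3)
- P(X,Z=1) = P(X,Y=0) + P(X,Y=2)

I(X;Z) = I(X;f(Y)) = 0.0643 nats

Verification: 0.0923 ≥ 0.0643 ✓

Information cannot be created by processing; the function f can only lose information about X.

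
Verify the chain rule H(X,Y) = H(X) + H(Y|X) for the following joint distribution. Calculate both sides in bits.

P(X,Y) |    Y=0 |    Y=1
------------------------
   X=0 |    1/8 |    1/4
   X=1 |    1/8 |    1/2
H(X,Y) = 1.7500, H(X) = 0.9544, H(Y|X) = 0.7956 (all in bits)

Chain rule: H(X,Y) = H(X) + H(Y|X)

Left side — joint entropy directly:
H(X,Y) = -Σ p(x,y) log p(x,y) = 1.7500 bits

Right side — compute H(Y|X) from the conditional distributions:
P(X) = (3/8, 5/8), so H(X) = 0.9544 bits
H(Y|X) = Σ_x P(X=x) · H(Y|X=x):
  P(Y|X=0) = (1/3, 2/3), H(Y|X=0) = 0.9183, weight P(X=0) = 3/8
  P(Y|X=1) = (1/5, 4/5), H(Y|X=1) = 0.7219, weight P(X=1) = 5/8
H(Y|X) = 0.7956 bits

H(X) + H(Y|X) = 0.9544 + 0.7956 = 1.7500 bits

Both sides equal 1.7500 bits. ✓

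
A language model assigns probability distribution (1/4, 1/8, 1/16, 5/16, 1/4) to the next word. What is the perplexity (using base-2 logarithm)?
4.4364

Perplexity is 2^H (or exp(H) for natural log).

First, H = -Σ p log p = 2.1494 bits
Perplexity = 2^2.1494 = 4.4364

Interpretation: The model's uncertainty is equivalent to choosing uniformly among 4.4 options.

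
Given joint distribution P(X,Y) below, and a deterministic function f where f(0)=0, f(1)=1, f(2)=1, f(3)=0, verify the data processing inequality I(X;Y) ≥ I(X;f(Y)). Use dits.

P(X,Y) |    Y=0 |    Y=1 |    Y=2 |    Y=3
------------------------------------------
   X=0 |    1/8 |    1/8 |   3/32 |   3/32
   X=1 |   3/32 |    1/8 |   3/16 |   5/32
I(X;Y) = 0.0079, I(X;f(Y)) = 0.0007, inequality holds: 0.0079 ≥ 0.0007

Data Processing Inequality: For any Markov chain X → Y → Z, we have I(X;Y) ≥ I(X;Z).

Here Z = f(Y) is a deterministic function of Y, forming X → Y → Z.

Original I(X;Y) = 0.0079 dits

After applying f:
P(X,Z) where Z=f(Y):
- P(X,Z=0) = P(X,Y=0) + P(X,Y=3)
- P(X,Z=1) = P(X,Y=1) + P(X,Y=2)

I(X;Z) = I(X;f(Y)) = 0.0007 dits

Verification: 0.0079 ≥ 0.0007 ✓

Information cannot be created by processing; the function f can only lose information about X.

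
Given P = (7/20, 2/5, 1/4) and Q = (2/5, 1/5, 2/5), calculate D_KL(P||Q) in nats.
0.1130 nats

KL divergence: D_KL(P||Q) = Σ p(x) log(p(x)/q(x))

Computing term by term:
  x=0: 7/20 × log_e[(7/20)/(2/5)] = 7/20 × -0.1335 = -0.0467
  x=1: 2/5 × log_e[(2/5)/(1/5)] = 2/5 × 0.6931 = 0.2773
  x=2: 1/4 × log_e[(1/4)/(2/5)] = 1/4 × -0.4700 = -0.1175

D_KL(P||Q) = 0.1130 nats

Note: KL divergence is always non-negative and equals 0 iff P = Q.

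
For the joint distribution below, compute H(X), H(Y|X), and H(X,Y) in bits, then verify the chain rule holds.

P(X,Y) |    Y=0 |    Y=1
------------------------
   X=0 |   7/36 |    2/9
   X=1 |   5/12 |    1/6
H(X,Y) = 1.8987, H(X) = 0.9799, H(Y|X) = 0.9188 (all in bits)

Chain rule: H(X,Y) = H(X) + H(Y|X)

Left side — joint entropy directly:
H(X,Y) = -Σ p(x,y) log p(x,y) = 1.8987 bits

Right side — compute H(Y|X) from the conditional distributions:
P(X) = (5/12, 7/12), so H(X) = 0.9799 bits
H(Y|X) = Σ_x P(X=x) · H(Y|X=x):
  P(Y|X=0) = (7/15, 8/15), H(Y|X=0) = 0.9968, weight P(X=0) = 5/12
  P(Y|X=1) = (5/7, 2/7), H(Y|X=1) = 0.8631, weight P(X=1) = 7/12
H(Y|X) = 0.9188 bits

H(X) + H(Y|X) = 0.9799 + 0.9188 = 1.8987 bits

Both sides equal 1.8987 bits. ✓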